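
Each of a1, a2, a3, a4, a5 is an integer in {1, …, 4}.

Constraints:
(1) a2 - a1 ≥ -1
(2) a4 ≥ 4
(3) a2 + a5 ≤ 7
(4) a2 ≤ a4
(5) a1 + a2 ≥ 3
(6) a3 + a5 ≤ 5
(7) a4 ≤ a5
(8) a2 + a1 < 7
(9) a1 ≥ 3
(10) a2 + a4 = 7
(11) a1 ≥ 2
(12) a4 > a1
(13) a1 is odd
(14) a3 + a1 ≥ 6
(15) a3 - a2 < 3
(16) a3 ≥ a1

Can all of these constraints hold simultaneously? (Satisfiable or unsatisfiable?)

Unsatisfiable

From constraints 9 and 16: a3 ≥ a1 ≥ 3. From constraints 2 and 7: a5 ≥ a4 ≥ 4. Hence a3 + a5 ≥ 7. But constraint 6 requires a3 + a5 ≤ 5, and 5 < 7. Contradiction.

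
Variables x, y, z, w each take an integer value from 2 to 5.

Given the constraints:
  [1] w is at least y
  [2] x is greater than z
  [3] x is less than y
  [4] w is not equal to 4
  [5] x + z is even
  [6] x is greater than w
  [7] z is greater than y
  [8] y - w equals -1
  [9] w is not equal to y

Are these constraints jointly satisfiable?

Unsatisfiable

Constraints 2, 3, and 7 give z < x, x < y, y < z. Chaining: z < x < y < z, which forces z < z — impossible.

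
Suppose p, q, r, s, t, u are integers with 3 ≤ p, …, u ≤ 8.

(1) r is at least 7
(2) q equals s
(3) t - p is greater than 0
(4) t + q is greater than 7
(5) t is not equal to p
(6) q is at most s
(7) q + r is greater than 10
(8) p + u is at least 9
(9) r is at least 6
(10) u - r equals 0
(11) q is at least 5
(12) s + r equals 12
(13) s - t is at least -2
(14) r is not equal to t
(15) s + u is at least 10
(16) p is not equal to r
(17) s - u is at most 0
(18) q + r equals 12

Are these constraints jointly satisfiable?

Satisfiable

Take p = 4, q = 5, r = 7, s = 5, t = 5, u = 7. Then constraint 3: t - p = 1; constraint 4: t + q = 10, and every other listed constraint is also met.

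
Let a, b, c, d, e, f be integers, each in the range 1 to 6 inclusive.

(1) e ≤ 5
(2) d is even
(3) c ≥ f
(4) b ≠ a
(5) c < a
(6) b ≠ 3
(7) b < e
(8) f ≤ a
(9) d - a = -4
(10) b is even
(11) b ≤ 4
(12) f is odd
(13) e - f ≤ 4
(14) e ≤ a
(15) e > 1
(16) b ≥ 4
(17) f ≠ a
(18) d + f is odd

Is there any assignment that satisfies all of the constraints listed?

Take a = 6, b = 4, c = 3, d = 2, e = 5, f = 3. Then constraint 9: d - a = -4; constraint 13: e - f = 2, and every other listed constraint is also met.

Satisfiable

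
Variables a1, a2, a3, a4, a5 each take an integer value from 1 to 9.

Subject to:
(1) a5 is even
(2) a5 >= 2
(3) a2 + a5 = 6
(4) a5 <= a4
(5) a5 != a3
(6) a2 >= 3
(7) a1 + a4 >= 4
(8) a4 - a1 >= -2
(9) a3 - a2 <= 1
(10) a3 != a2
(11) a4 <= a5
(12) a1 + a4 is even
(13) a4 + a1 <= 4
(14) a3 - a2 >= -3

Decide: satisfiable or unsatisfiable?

Satisfiable

Try a1 = 2, a2 = 4, a3 = 3, a4 = 2, a5 = 2.
Check constraint 3: a2 + a5 = 6; constraint 7: a1 + a4 = 4; constraint 8: a4 - a1 = 0. The remaining constraints are straightforward to verify.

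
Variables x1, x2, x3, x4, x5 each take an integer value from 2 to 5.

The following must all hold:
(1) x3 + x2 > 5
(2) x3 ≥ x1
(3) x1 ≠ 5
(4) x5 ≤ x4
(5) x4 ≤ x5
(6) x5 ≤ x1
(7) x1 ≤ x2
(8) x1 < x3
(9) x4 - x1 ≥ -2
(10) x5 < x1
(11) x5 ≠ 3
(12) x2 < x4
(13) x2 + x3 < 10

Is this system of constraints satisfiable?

Unsatisfiable

Constraints 5, 7, 10, and 12 give x2 < x4, x4 ≤ x5, x5 < x1, x1 ≤ x2. Chaining: x2 < x4 ≤ x5 < x1 ≤ x2, which forces x2 < x2 — impossible.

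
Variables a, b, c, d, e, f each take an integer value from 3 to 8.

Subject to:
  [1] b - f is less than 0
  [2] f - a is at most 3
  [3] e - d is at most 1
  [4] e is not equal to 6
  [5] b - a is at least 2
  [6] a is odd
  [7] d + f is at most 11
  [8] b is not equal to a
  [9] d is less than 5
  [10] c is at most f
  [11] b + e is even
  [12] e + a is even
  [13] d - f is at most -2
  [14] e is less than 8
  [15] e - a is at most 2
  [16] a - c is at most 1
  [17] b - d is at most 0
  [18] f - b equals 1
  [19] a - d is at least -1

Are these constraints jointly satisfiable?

Constraints 2, 5, 13, and 17 give f − d ≥ 2, d − b ≥ 0, b − a ≥ 2, a − f ≥ -3.
Adding all 4 inequalities: the left sides telescope to 0, and the right sides sum to 2 + 0 + 2 + (-3) = 1. So 0 ≥ 1, which is false.

Unsatisfiable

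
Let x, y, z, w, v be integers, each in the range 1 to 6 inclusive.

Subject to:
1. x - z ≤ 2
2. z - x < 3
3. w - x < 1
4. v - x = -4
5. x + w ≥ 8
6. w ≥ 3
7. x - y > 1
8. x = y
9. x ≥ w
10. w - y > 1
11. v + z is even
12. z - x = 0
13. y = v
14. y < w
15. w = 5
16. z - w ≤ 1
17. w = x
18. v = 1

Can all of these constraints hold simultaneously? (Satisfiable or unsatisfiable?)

Unsatisfiable

Constraint 15 fixes w = 5 and constraint 18 fixes v = 1. Constraints 8, 13, and 17 give w = x = y = v, so w = v. But 5 ≠ 1 — contradiction.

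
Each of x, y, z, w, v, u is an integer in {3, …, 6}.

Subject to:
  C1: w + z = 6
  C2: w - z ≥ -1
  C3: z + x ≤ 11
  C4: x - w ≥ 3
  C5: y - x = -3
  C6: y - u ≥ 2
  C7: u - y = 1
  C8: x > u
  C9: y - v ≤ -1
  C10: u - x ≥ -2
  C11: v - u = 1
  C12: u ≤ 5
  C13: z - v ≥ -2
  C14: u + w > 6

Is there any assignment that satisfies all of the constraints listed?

Constraints 2, 4, 6, 9, 10, and 13 give w − z ≥ -1, z − v ≥ -2, v − y ≥ 1, y − u ≥ 2, u − x ≥ -2, x − w ≥ 3.
Adding all 6 inequalities: the left sides telescope to 0, and the right sides sum to (-1) + (-2) + 1 + 2 + (-2) + 3 = 1. So 0 ≥ 1, which is false.

Unsatisfiable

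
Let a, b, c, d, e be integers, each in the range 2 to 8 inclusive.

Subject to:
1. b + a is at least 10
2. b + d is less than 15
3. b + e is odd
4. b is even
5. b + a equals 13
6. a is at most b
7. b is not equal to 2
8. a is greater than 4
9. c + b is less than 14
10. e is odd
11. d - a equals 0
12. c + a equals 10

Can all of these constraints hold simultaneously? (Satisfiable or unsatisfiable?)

Satisfiable

Setting (a, b, c, d, e) = (5, 8, 5, 5, 5) satisfies everything: constraint 1: b + a = 13; constraint 2: b + d = 13; constraint 5: b + a = 13, and the others follow.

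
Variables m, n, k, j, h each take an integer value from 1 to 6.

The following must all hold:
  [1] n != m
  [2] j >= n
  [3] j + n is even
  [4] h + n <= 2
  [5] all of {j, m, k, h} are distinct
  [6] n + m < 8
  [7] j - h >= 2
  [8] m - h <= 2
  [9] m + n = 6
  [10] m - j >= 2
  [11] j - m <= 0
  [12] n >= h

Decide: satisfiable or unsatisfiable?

Constraints 7, 8, and 10 give j − h ≥ 2, h − m ≥ -2, m − j ≥ 2.
Adding all 3 inequalities: the left sides telescope to 0, and the right sides sum to 2 + (-2) + 2 = 2. So 0 ≥ 2, which is false.

Unsatisfiable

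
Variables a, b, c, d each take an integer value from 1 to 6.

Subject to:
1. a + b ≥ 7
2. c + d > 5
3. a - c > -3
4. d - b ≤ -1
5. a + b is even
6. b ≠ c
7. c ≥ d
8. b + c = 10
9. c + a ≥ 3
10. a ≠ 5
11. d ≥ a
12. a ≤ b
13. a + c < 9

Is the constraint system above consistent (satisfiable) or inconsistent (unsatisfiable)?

The assignment a = 2, b = 6, c = 4, d = 4 works:
  constraint 1 holds since a + b = 8.
  constraint 2 holds since c + d = 8.
  constraint 3 holds since a - c = -2.
The rest check out directly.

Satisfiable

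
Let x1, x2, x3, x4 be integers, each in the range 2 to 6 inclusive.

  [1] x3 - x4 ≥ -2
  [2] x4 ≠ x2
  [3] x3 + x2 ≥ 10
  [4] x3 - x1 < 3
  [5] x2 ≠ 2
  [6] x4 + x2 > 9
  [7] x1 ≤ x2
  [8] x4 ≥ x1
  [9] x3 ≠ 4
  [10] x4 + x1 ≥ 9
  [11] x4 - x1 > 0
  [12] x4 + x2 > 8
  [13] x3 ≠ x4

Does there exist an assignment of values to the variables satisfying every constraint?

Satisfiable

One satisfying assignment is x1 = 4, x2 = 5, x3 = 5, x4 = 6.
For the less obvious constraints — constraint 1: x3 - x4 = -1; constraint 3: x3 + x2 = 10; constraint 4: x3 - x1 = 1 — and the others hold by inspection.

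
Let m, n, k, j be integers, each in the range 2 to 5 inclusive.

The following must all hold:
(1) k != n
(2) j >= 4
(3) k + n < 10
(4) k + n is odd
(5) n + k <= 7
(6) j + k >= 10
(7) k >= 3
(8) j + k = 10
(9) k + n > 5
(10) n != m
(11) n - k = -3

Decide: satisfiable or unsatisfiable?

Satisfiable

The assignment m = 5, n = 2, k = 5, j = 5 works:
  constraint 3 holds since k + n = 7.
  constraint 5 holds since n + k = 7.
  constraint 6 holds since j + k = 10.
The rest check out directly.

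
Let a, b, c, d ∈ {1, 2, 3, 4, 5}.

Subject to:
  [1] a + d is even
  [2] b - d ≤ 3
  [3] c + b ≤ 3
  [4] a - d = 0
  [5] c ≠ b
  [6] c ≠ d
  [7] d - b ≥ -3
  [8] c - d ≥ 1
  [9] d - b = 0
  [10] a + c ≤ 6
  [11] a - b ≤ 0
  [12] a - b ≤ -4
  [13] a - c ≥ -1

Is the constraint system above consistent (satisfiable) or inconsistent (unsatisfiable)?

Unsatisfiable

Constraints 2, 8, 12, and 13 give a − c ≥ -1, c − d ≥ 1, d − b ≥ -3, b − a ≥ 4.
Adding all 4 inequalities: the left sides telescope to 0, and the right sides sum to (-1) + 1 + (-3) + 4 = 1. So 0 ≥ 1, which is false.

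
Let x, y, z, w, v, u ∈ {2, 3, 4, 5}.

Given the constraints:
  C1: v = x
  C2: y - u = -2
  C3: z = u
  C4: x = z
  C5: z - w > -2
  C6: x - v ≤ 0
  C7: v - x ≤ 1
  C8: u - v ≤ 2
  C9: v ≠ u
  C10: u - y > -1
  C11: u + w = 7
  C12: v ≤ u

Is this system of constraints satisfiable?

Unsatisfiable

From constraints 1, 3, and 4, v = x = z = u, so v = u. But constraint 9 says v ≠ u. Contradiction.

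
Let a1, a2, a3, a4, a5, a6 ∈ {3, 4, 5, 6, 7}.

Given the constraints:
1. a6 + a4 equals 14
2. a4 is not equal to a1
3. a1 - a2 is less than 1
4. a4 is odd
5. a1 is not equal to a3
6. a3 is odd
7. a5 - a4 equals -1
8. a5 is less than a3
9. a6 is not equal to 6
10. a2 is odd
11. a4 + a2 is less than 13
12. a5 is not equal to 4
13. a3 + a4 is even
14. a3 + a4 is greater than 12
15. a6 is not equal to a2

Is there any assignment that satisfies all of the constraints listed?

Try a1 = 3, a2 = 3, a3 = 7, a4 = 7, a5 = 6, a6 = 7.
Check constraint 1: a6 + a4 = 14; constraint 3: a1 - a2 = 0; constraint 7: a5 - a4 = -1. The remaining constraints are straightforward to verify.

Satisfiable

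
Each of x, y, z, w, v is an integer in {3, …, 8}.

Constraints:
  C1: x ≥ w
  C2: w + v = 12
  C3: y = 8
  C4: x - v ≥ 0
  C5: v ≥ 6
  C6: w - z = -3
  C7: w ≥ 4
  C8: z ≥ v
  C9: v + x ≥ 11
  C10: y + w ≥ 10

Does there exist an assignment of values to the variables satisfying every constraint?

Satisfiable

Try x = 7, y = 8, z = 8, w = 5, v = 7.
Check constraint 2: w + v = 12; constraint 4: x - v = 0; constraint 6: w - z = -3. The remaining constraints are straightforward to verify.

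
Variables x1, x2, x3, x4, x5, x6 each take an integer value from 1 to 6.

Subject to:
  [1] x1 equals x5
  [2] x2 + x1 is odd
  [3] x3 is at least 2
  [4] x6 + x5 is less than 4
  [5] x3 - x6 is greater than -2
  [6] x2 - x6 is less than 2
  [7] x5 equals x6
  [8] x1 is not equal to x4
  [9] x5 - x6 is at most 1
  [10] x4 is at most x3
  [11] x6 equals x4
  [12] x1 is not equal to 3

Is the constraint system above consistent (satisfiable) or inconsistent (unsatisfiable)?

Unsatisfiable

From constraints 1, 7, and 11, x1 = x5 = x6 = x4, so x1 = x4. But constraint 8 says x1 ≠ x4. Contradiction.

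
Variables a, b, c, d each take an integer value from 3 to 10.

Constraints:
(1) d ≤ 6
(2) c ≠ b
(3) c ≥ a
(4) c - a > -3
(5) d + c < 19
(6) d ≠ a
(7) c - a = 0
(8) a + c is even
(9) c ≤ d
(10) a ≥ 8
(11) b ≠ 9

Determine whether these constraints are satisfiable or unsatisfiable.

Unsatisfiable

From constraints 3 and 10: c ≥ a and a ≥ 8, so c ≥ 8. From constraints 1 and 9: c ≤ d and d ≤ 6, so c ≤ 6. But 6 < 8, so no value of c works.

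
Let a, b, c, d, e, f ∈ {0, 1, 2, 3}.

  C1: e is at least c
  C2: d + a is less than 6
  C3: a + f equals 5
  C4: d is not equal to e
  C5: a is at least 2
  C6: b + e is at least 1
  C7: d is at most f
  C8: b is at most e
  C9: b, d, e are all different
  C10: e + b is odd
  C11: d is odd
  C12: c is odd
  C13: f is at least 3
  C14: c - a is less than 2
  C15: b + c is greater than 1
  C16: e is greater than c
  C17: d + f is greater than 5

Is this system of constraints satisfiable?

The assignment a = 2, b = 1, c = 1, d = 3, e = 2, f = 3 works:
  constraint 2 holds since d + a = 5.
  constraint 3 holds since a + f = 5.
The rest check out directly.

Satisfiable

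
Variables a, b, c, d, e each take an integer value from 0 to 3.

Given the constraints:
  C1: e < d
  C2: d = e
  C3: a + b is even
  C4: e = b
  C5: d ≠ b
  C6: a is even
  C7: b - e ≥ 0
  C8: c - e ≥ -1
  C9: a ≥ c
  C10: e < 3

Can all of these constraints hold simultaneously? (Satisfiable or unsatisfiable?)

Unsatisfiable

From constraints 2 and 4, d = e = b, so d = b. But constraint 5 says d ≠ b. Contradiction.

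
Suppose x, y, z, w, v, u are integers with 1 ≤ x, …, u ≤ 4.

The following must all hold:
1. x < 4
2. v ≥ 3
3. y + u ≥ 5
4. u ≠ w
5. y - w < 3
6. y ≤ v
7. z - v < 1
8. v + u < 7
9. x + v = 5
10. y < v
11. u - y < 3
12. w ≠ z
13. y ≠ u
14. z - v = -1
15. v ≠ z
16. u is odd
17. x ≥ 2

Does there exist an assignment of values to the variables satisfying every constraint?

Satisfiable

Try x = 2, y = 2, z = 2, w = 1, v = 3, u = 3.
Check constraint 3: y + u = 5; constraint 5: y - w = 1; constraint 7: z - v = -1. The remaining constraints are straightforward to verify.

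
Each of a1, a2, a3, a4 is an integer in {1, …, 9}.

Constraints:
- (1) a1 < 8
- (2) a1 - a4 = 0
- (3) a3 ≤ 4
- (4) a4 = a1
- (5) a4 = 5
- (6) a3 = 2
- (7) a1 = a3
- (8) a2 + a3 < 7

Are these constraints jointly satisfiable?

Constraint 5 fixes a4 = 5 and constraint 6 fixes a3 = 2. Constraints 4 and 7 give a4 = a1 = a3, so a4 = a3. But 5 ≠ 2 — contradiction.

Unsatisfiable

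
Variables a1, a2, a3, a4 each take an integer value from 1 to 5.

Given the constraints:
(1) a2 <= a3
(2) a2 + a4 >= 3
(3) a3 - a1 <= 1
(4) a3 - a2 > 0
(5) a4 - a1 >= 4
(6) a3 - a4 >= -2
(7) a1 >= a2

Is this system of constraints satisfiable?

Unsatisfiable

Constraints 3, 5, and 6 give a1 − a3 ≥ -1, a3 − a4 ≥ -2, a4 − a1 ≥ 4.
Adding all 3 inequalities: the left sides telescope to 0, and the right sides sum to (-1) + (-2) + 4 = 1. So 0 ≥ 1, which is false.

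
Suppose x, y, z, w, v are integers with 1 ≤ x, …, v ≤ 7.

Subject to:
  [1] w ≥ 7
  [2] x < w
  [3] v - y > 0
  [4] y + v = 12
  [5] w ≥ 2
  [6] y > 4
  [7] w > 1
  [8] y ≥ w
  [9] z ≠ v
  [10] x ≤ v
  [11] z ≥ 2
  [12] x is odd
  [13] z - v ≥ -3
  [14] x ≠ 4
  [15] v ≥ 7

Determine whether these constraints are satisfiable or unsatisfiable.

From constraints 1 and 8: y ≥ w ≥ 7. From constraint 15: v ≥ 7. Hence y + v ≥ 14. But constraint 4 requires y + v = 12, and 12 < 14. Contradiction.

Unsatisfiable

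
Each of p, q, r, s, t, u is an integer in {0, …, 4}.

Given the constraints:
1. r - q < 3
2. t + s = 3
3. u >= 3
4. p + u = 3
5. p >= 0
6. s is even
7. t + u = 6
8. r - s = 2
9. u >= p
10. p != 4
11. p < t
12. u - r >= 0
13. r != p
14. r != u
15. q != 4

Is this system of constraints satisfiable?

Take p = 0, q = 2, r = 2, s = 0, t = 3, u = 3. Then constraint 1: r - q = 0; constraint 2: t + s = 3, and every other listed constraint is also met.

Satisfiable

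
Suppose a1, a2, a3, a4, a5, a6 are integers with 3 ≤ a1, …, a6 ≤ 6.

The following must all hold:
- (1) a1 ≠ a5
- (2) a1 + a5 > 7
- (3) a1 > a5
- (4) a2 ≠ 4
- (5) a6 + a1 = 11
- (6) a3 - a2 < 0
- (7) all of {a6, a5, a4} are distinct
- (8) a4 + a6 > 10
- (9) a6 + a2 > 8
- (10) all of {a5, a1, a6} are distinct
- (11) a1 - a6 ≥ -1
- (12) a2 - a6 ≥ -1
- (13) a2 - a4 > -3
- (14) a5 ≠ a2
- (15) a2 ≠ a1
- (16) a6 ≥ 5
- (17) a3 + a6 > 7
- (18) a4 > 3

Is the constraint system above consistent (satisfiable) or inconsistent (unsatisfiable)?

Setting (a1, a2, a3, a4, a5, a6) = (6, 5, 3, 6, 3, 5) satisfies everything: constraint 2: a1 + a5 = 9; constraint 5: a6 + a1 = 11, and the others follow.

Satisfiable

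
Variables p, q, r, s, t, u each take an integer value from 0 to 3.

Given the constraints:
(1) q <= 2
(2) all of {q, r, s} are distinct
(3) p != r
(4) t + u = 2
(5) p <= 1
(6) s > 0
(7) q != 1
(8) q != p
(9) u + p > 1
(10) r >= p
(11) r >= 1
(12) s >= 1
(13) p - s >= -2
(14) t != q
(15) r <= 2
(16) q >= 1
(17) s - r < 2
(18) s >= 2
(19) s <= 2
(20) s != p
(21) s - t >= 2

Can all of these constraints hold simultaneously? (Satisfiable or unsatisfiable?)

Constraints 1, 11, 12, 15, 16, and 19 confine each of q, r, s to the 2 values {1, 2}.
Constraint 2 requires all 3 of them to be distinct, but only 2 values are available — impossible by the pigeonhole principle.

Unsatisfiable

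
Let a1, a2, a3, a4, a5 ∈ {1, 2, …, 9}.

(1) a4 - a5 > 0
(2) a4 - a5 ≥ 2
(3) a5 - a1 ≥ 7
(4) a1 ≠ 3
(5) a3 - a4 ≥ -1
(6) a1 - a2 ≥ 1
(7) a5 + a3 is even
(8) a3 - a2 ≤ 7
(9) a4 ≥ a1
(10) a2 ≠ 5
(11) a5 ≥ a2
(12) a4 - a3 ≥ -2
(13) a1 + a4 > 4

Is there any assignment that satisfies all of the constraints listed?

Unsatisfiable

Constraints 2, 3, 5, 6, and 8 give a2 − a3 ≥ -7, a3 − a4 ≥ -1, a4 − a5 ≥ 2, a5 − a1 ≥ 7, a1 − a2 ≥ 1.
Adding all 5 inequalities: the left sides telescope to 0, and the right sides sum to (-7) + (-1) + 2 + 7 + 1 = 2. So 0 ≥ 2, which is false.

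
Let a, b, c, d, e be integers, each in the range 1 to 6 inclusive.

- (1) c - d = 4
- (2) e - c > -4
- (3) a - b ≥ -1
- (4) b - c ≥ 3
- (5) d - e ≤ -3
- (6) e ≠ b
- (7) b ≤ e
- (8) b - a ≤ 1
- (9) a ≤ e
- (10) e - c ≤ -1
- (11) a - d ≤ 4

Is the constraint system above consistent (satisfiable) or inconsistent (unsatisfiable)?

Constraints 3, 4, 5, 10, and 11 give d − a ≥ -4, a − b ≥ -1, b − c ≥ 3, c − e ≥ 1, e − d ≥ 3.
Adding all 5 inequalities: the left sides telescope to 0, and the right sides sum to (-4) + (-1) + 3 + 1 + 3 = 2. So 0 ≥ 2, which is false.

Unsatisfiable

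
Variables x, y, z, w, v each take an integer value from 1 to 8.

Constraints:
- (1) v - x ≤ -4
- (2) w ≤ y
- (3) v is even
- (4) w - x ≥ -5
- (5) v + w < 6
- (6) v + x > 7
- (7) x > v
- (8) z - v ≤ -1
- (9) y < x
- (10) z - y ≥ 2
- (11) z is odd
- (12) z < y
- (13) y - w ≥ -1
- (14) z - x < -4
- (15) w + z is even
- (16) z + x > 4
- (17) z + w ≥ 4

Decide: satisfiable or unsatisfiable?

Constraints 1, 4, 8, 10, and 13 give x − v ≥ 4, v − z ≥ 1, z − y ≥ 2, y − w ≥ -1, w − x ≥ -5.
Adding all 5 inequalities: the left sides telescope to 0, and the right sides sum to 4 + 1 + 2 + (-1) + (-5) = 1. So 0 ≥ 1, which is false.

Unsatisfiable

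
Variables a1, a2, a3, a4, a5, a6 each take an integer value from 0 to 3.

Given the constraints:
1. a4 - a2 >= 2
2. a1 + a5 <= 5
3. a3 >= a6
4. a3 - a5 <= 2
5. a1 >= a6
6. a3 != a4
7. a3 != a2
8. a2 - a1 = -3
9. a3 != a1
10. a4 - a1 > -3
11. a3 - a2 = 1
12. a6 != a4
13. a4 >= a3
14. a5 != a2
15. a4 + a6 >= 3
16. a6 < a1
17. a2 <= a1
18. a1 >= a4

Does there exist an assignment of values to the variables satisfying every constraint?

Try a1 = 3, a2 = 0, a3 = 1, a4 = 2, a5 = 2, a6 = 1.
Check constraint 1: a4 - a2 = 2; constraint 2: a1 + a5 = 5; constraint 4: a3 - a5 = -1. The remaining constraints are straightforward to verify.

Satisfiable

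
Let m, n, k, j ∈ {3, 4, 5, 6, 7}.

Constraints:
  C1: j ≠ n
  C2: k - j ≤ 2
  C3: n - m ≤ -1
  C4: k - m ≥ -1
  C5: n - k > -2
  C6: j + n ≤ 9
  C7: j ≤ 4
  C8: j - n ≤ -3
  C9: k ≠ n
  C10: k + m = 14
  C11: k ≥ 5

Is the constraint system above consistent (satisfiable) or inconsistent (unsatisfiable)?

Constraints 2, 3, 4, and 8 give j − k ≥ -2, k − m ≥ -1, m − n ≥ 1, n − j ≥ 3.
Adding all 4 inequalities: the left sides telescope to 0, and the right sides sum to (-2) + (-1) + 1 + 3 = 1. So 0 ≥ 1, which is false.

Unsatisfiable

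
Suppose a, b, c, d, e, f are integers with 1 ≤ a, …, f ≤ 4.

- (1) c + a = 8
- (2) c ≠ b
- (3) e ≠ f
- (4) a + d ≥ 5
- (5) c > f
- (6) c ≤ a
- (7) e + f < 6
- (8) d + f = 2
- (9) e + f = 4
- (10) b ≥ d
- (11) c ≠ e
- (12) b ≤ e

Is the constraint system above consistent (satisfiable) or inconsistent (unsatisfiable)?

Satisfiable

The assignment a = 4, b = 1, c = 4, d = 1, e = 3, f = 1 works:
  constraint 1 holds since c + a = 8.
  constraint 4 holds since a + d = 5.
The rest check out directly.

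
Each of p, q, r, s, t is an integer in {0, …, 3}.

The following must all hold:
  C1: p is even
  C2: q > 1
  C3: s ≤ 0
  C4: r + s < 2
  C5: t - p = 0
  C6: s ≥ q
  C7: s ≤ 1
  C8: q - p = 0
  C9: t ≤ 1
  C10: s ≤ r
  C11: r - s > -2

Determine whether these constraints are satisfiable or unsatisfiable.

Unsatisfiable

From constraint 2: q ≥ 2. From constraints 3 and 6: q ≤ s and s ≤ 0, so q ≤ 0. But 0 < 2, so no value of q works.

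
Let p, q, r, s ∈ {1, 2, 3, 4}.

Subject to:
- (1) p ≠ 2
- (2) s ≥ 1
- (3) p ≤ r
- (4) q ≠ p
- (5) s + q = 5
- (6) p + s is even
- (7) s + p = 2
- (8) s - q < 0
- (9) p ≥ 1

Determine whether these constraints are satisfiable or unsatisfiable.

Satisfiable

Try p = 1, q = 4, r = 2, s = 1.
Check constraint 5: s + q = 5; constraint 7: s + p = 2. The remaining constraints are straightforward to verify.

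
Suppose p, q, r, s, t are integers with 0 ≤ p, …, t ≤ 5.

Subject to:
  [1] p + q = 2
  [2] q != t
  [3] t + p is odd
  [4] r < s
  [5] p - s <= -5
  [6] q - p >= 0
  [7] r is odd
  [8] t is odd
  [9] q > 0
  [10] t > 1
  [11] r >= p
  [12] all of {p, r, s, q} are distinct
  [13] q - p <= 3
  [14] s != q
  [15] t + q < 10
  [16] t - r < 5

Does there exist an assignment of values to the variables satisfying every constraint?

Satisfiable

One satisfying assignment is p = 0, q = 2, r = 1, s = 5, t = 5.
For the less obvious constraints — constraint 1: p + q = 2; constraint 5: p - s = -5; constraint 6: q - p = 2 — and the others hold by inspection.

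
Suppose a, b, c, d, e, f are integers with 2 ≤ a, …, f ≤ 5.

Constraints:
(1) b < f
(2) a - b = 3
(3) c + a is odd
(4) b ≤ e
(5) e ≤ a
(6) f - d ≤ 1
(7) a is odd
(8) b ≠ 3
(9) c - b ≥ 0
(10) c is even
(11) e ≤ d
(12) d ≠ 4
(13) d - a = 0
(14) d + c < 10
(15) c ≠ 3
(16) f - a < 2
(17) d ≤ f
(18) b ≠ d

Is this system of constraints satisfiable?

Try a = 5, b = 2, c = 2, d = 5, e = 2, f = 5.
Check constraint 2: a - b = 3; constraint 6: f - d = 0; constraint 9: c - b = 0. The remaining constraints are straightforward to verify.

Satisfiable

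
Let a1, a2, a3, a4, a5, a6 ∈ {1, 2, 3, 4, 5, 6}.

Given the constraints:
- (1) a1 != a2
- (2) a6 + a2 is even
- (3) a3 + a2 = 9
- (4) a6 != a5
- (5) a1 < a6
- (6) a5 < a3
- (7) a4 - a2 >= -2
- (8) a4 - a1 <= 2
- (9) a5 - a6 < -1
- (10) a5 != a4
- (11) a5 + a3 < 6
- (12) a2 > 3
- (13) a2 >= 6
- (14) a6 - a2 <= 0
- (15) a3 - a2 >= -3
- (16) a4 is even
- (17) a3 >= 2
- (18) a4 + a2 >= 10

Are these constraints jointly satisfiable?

Setting (a1, a2, a3, a4, a5, a6) = (5, 6, 3, 4, 2, 6) satisfies everything: constraint 3: a3 + a2 = 9; constraint 7: a4 - a2 = -2, and the others follow.

Satisfiable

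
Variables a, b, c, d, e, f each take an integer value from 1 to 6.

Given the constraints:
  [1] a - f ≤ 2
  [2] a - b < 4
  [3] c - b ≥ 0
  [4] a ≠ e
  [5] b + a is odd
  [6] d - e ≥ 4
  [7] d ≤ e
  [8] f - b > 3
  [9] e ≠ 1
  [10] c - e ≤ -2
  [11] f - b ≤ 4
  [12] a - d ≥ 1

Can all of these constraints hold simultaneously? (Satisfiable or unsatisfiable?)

Unsatisfiable

Constraints 1, 3, 6, 10, 11, and 12 give f − a ≥ -2, a − d ≥ 1, d − e ≥ 4, e − c ≥ 2, c − b ≥ 0, b − f ≥ -4.
Adding all 6 inequalities: the left sides telescope to 0, and the right sides sum to (-2) + 1 + 4 + 2 + 0 + (-4) = 1. So 0 ≥ 1, which is false.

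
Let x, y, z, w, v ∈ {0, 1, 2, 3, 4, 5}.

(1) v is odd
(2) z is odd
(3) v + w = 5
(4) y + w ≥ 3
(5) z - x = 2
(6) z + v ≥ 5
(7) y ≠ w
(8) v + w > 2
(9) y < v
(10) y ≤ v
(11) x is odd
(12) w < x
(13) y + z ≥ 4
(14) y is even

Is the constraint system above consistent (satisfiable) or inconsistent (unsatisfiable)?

Try x = 1, y = 4, z = 3, w = 0, v = 5.
Check constraint 3: v + w = 5; constraint 4: y + w = 4. The remaining constraints are straightforward to verify.

Satisfiable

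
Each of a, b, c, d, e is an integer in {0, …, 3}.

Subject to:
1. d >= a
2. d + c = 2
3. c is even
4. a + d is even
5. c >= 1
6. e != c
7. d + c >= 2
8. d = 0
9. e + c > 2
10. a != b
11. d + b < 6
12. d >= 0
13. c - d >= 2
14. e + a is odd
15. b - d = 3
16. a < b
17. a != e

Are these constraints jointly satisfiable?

Satisfiable

Try a = 0, b = 3, c = 2, d = 0, e = 3.
Check constraint 2: d + c = 2; constraint 7: d + c = 2. The remaining constraints are straightforward to verify.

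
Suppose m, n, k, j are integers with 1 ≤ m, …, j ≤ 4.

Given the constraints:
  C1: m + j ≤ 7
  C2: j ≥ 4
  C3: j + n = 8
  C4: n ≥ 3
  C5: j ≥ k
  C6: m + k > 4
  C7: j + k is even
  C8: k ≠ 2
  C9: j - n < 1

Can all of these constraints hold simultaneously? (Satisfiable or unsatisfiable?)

The assignment m = 1, n = 4, k = 4, j = 4 works:
  constraint 1 holds since m + j = 5.
  constraint 3 holds since j + n = 8.
The rest check out directly.

Satisfiable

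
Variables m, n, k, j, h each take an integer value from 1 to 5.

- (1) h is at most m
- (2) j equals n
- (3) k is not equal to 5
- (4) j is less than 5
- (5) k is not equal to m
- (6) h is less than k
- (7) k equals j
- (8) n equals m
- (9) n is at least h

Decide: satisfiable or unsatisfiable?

From constraints 2, 7, and 8, k = j = n = m, so k = m. But constraint 5 says k ≠ m. Contradiction.

Unsatisfiable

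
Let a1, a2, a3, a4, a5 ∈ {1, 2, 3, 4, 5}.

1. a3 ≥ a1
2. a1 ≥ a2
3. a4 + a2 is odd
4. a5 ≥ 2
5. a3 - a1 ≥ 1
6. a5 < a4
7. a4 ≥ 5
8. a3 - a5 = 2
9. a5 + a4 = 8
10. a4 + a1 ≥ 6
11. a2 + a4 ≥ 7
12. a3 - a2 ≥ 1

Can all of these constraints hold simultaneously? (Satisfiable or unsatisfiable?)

One satisfying assignment is a1 = 2, a2 = 2, a3 = 5, a4 = 5, a5 = 3.
For the less obvious constraints — constraint 5: a3 - a1 = 3; constraint 8: a3 - a5 = 2; constraint 9: a5 + a4 = 8 — and the others hold by inspection.

Satisfiable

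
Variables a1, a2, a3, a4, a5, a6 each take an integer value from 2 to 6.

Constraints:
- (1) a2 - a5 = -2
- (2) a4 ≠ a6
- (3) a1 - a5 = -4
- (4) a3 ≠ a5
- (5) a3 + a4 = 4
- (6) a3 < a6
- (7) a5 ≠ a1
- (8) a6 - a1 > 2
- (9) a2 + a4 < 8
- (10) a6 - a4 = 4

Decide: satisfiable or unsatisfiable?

Take a1 = 2, a2 = 4, a3 = 2, a4 = 2, a5 = 6, a6 = 6. Then constraint 1: a2 - a5 = -2; constraint 3: a1 - a5 = -4, and every other listed constraint is also met.

Satisfiable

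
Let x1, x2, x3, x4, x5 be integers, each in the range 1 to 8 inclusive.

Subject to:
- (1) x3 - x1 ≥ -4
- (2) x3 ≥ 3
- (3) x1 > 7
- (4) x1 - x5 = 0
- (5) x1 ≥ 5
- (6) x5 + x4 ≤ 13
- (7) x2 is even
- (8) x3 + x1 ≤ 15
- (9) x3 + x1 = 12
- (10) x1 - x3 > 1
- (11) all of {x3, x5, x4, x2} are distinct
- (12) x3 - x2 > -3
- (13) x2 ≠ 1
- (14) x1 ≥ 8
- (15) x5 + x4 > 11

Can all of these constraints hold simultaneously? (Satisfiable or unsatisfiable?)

Take x1 = 8, x2 = 6, x3 = 4, x4 = 5, x5 = 8. Then constraint 1: x3 - x1 = -4; constraint 4: x1 - x5 = 0, and every other listed constraint is also met.

Satisfiable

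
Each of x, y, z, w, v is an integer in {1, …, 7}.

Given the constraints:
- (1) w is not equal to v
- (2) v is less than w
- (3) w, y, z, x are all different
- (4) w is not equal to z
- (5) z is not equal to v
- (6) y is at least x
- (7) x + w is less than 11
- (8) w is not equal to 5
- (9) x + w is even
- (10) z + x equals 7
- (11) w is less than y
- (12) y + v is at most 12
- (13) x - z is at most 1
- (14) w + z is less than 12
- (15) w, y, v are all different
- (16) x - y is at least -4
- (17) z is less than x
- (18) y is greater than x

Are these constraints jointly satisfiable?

Try x = 4, y = 7, z = 3, w = 6, v = 5.
Check constraint 7: x + w = 10; constraint 10: z + x = 7; constraint 12: y + v = 12. The remaining constraints are straightforward to verify.

Satisfiable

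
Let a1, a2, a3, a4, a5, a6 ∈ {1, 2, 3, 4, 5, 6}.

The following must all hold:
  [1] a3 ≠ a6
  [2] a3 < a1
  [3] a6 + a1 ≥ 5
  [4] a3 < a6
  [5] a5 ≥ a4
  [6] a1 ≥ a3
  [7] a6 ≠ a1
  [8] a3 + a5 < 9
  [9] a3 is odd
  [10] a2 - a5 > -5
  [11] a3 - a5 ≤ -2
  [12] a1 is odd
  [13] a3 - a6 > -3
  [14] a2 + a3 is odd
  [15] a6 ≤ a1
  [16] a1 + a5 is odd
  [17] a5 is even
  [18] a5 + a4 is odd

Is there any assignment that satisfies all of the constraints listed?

Satisfiable

Setting (a1, a2, a3, a4, a5, a6) = (5, 2, 1, 5, 6, 2) satisfies everything: constraint 3: a6 + a1 = 7; constraint 8: a3 + a5 = 7; constraint 10: a2 - a5 = -4, and the others follow.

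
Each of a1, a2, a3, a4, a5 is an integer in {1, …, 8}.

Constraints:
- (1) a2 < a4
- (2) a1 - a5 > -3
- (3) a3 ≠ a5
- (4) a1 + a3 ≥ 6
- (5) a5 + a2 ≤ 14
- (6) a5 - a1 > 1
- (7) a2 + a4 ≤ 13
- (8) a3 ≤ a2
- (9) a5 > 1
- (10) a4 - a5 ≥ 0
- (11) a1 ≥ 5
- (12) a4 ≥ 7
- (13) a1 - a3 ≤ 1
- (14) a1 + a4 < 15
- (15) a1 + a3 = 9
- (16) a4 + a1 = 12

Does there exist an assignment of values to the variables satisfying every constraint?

Satisfiable

The assignment a1 = 5, a2 = 4, a3 = 4, a4 = 7, a5 = 7 works:
  constraint 2 holds since a1 - a5 = -2.
  constraint 4 holds since a1 + a3 = 9.
  constraint 5 holds since a5 + a2 = 11.
The rest check out directly.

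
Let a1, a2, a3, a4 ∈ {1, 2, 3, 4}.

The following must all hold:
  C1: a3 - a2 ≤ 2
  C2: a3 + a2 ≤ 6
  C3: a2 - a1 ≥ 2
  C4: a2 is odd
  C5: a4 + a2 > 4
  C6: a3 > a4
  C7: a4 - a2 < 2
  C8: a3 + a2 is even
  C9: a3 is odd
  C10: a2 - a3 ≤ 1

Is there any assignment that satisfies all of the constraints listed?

One satisfying assignment is a1 = 1, a2 = 3, a3 = 3, a4 = 2.
For the less obvious constraints — constraint 1: a3 - a2 = 0; constraint 2: a3 + a2 = 6; constraint 3: a2 - a1 = 2 — and the others hold by inspection.

Satisfiable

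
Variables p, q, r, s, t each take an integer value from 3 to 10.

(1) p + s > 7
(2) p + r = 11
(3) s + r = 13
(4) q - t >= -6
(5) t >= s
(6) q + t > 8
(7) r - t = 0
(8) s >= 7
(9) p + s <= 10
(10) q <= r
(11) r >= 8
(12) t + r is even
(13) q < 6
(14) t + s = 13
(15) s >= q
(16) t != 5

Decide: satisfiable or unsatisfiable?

From constraint 8: s ≥ 7. From constraint 11: r ≥ 8. Hence s + r ≥ 15. But constraint 3 requires s + r = 13, and 13 < 15. Contradiction.

Unsatisfiable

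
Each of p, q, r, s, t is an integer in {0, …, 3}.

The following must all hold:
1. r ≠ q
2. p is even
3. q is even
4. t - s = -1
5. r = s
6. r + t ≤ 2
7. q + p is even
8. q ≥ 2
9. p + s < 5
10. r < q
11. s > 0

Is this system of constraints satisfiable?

Setting (p, q, r, s, t) = (2, 2, 1, 1, 0) satisfies everything: constraint 4: t - s = -1; constraint 6: r + t = 1, and the others follow.

Satisfiable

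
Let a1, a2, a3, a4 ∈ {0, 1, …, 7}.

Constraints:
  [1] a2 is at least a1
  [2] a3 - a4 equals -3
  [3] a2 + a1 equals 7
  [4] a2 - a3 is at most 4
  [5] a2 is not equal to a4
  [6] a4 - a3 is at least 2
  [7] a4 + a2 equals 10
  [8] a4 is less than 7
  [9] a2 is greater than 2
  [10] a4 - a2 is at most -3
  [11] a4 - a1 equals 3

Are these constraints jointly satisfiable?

Constraints 4, 6, and 10 give a4 − a3 ≥ 2, a3 − a2 ≥ -4, a2 − a4 ≥ 3.
Adding all 3 inequalities: the left sides telescope to 0, and the right sides sum to 2 + (-4) + 3 = 1. So 0 ≥ 1, which is false.

Unsatisfiable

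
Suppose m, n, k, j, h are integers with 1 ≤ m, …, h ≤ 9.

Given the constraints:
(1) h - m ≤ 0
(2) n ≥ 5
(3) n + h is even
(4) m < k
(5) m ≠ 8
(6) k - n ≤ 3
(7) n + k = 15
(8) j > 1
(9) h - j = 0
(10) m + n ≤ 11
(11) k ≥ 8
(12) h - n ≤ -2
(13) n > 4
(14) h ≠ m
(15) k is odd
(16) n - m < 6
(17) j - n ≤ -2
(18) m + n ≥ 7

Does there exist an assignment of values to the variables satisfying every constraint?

Take m = 3, n = 6, k = 9, j = 2, h = 2. Then constraint 1: h - m = -1; constraint 6: k - n = 3, and every other listed constraint is also met.

Satisfiable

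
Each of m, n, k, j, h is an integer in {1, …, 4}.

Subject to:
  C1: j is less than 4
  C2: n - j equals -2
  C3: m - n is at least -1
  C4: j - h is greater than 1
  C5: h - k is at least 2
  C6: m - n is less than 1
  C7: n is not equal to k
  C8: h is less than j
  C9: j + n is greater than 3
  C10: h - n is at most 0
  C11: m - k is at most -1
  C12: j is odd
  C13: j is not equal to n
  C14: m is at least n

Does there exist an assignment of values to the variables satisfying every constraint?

Unsatisfiable

Constraints 3, 5, 10, and 11 give n − h ≥ 0, h − k ≥ 2, k − m ≥ 1, m − n ≥ -1.
Adding all 4 inequalities: the left sides telescope to 0, and the right sides sum to 0 + 2 + 1 + (-1) = 2. So 0 ≥ 2, which is false.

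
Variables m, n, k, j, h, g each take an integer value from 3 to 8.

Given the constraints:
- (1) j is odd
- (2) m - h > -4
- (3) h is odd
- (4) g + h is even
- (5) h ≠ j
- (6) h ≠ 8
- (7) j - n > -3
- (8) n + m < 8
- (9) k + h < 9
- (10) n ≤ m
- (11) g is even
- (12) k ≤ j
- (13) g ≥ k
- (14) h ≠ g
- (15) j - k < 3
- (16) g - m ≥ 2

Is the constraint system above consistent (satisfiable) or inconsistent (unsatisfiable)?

Constraint 11 makes g even and constraint 3 makes h odd, so g + h must be odd. Constraint 4 says g + h is even — contradiction.

Unsatisfiable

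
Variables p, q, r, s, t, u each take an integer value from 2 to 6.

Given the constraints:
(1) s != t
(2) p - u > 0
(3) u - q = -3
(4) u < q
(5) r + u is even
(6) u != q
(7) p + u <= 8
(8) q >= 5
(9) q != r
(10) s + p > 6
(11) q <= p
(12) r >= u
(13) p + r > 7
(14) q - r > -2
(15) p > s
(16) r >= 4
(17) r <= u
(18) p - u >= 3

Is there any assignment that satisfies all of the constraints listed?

From constraints 8 and 11: p ≥ q ≥ 5. From constraints 16 and 17: u ≥ r ≥ 4. Hence p + u ≥ 9. But constraint 7 requires p + u ≤ 8, and 8 < 9. Contradiction.

Unsatisfiable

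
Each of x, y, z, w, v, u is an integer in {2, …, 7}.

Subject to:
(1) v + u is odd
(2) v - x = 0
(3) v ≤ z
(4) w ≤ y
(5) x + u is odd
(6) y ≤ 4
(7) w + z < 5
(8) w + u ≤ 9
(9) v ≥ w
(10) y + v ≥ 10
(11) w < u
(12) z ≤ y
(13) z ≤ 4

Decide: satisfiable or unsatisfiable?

From constraint 6: y ≤ 4. From constraints 3 and 13: v ≤ z ≤ 4. Hence y + v ≤ 8. But constraint 10 requires y + v ≥ 10, and 10 > 8. Contradiction.

Unsatisfiable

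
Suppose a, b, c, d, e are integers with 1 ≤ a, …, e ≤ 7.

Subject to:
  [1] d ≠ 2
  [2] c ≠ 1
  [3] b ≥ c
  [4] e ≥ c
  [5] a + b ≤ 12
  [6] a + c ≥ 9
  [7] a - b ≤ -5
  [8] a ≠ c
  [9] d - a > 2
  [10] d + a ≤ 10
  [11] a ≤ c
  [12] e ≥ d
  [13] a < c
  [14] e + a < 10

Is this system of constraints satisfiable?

Try a = 2, b = 7, c = 7, d = 6, e = 7.
Check constraint 5: a + b = 9; constraint 6: a + c = 9; constraint 7: a - b = -5. The remaining constraints are straightforward to verify.

Satisfiable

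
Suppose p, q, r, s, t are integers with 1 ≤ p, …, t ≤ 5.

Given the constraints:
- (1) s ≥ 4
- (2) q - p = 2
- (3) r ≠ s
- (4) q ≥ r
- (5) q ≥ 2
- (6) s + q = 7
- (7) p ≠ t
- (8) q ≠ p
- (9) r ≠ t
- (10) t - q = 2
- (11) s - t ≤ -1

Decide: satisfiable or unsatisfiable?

The assignment p = 1, q = 3, r = 1, s = 4, t = 5 works:
  constraint 2 holds since q - p = 2.
  constraint 6 holds since s + q = 7.
  constraint 10 holds since t - q = 2.
The rest check out directly.

Satisfiable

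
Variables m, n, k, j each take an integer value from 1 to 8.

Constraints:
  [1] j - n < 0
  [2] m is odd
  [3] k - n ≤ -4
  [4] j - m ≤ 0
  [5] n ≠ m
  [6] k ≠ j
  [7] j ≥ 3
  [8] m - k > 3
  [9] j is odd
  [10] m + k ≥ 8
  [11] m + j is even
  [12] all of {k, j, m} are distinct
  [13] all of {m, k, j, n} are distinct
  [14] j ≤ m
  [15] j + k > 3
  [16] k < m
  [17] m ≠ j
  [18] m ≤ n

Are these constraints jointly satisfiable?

Setting (m, n, k, j) = (7, 8, 1, 5) satisfies everything: constraint 1: j - n = -3; constraint 3: k - n = -7, and the others follow.

Satisfiable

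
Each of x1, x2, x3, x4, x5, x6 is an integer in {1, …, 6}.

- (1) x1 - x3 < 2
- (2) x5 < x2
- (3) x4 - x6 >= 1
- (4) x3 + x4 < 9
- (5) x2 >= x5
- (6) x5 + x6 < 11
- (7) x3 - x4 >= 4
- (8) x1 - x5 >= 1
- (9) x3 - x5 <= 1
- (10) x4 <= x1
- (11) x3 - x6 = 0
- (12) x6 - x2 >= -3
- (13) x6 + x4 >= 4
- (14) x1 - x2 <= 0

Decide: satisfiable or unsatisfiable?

Unsatisfiable

Constraints 3, 7, 8, 9, 12, and 14 give x3 − x4 ≥ 4, x4 − x6 ≥ 1, x6 − x2 ≥ -3, x2 − x1 ≥ 0, x1 − x5 ≥ 1, x5 − x3 ≥ -1.
Adding all 6 inequalities: the left sides telescope to 0, and the right sides sum to 4 + 1 + (-3) + 0 + 1 + (-1) = 2. So 0 ≥ 2, which is false.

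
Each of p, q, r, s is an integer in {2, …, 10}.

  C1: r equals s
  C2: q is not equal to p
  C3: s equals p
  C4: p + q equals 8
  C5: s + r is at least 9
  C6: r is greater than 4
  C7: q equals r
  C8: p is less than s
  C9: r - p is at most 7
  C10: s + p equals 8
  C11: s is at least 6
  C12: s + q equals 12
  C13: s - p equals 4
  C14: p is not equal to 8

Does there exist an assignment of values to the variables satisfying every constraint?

From constraints 1, 3, and 7, q = r = s = p, so q = p. But constraint 2 says q ≠ p. Contradiction.

Unsatisfiable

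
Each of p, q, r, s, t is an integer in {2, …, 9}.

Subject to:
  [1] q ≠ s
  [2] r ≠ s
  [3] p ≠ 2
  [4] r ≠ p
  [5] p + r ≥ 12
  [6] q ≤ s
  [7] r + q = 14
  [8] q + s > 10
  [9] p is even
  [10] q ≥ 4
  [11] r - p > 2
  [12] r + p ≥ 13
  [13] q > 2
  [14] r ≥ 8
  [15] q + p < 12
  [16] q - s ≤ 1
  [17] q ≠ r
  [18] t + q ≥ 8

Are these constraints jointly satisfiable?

One satisfying assignment is p = 4, q = 5, r = 9, s = 6, t = 5.
For the less obvious constraints — constraint 5: p + r = 13; constraint 7: r + q = 14; constraint 8: q + s = 11 — and the others hold by inspection.

Satisfiable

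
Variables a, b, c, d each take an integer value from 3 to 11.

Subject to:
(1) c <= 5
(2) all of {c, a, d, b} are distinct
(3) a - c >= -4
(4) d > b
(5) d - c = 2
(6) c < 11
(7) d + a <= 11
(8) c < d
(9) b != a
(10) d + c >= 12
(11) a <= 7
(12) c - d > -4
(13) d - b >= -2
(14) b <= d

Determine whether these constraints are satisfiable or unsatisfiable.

The assignment a = 3, b = 6, c = 5, d = 7 works:
  constraint 3 holds since a - c = -2.
  constraint 5 holds since d - c = 2.
  constraint 7 holds since d + a = 10.
The rest check out directly.

Satisfiable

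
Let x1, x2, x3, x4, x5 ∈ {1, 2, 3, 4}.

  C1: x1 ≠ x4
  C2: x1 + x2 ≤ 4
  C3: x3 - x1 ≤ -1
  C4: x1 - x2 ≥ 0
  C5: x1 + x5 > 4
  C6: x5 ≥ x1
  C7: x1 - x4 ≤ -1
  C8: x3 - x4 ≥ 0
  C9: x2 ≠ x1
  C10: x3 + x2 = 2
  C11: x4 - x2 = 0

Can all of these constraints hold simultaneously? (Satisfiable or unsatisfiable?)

Unsatisfiable

Constraints 3, 7, and 8 give x4 − x1 ≥ 1, x1 − x3 ≥ 1, x3 − x4 ≥ 0.
Adding all 3 inequalities: the left sides telescope to 0, and the right sides sum to 1 + 1 + 0 = 2. So 0 ≥ 2, which is false.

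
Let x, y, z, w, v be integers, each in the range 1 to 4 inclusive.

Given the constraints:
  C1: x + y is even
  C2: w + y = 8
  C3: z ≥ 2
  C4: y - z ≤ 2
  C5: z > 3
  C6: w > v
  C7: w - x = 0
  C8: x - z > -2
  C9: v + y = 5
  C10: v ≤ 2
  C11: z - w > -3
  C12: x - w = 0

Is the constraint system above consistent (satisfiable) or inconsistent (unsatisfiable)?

Setting (x, y, z, w, v) = (4, 4, 4, 4, 1) satisfies everything: constraint 2: w + y = 8; constraint 4: y - z = 0; constraint 7: w - x = 0, and the others follow.

Satisfiable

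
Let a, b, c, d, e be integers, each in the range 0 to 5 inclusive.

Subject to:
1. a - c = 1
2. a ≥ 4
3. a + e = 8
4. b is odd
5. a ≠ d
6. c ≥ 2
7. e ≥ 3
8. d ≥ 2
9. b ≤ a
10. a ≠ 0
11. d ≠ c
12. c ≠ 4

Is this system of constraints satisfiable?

The assignment a = 4, b = 1, c = 3, d = 2, e = 4 works:
  constraint 1 holds since a - c = 1.
  constraint 3 holds since a + e = 8.
The rest check out directly.

Satisfiable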